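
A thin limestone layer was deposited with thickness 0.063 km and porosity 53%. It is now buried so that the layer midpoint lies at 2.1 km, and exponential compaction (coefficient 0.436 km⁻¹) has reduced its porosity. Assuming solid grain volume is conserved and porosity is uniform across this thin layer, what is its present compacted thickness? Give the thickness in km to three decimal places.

0.038 km

Porosity at 2.1 km: φ = 0.53·exp(−0.436×2.1) = 0.2121
Solid-volume conservation: h(1−φ) = h₀(1−φ₀) ⇒ h = h₀·(1−φ₀)/(1−φ)
h = 0.063 × (1 − 0.53)/(1 − 0.2121) = 0.063 × 0.5966 = 0.0376 km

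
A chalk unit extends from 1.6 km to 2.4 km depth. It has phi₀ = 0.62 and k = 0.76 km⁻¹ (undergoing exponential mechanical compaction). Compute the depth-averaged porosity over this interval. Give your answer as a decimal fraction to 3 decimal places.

⟨phi⟩ = (1/(d₂−d₁)) ∫ phi₀ e^(−kd) dd = phi₀·(e^(−k·d₁) − e^(−k·d₂)) / (k·(d₂−d₁))
e^(−0.76×1.6) = 0.2964; e^(−0.76×2.4) = 0.1614
⟨phi⟩ = 0.62 × (0.2964 − 0.1614) / (0.76 × 0.8) = 0.62 × 0.2221 = 0.1377

0.138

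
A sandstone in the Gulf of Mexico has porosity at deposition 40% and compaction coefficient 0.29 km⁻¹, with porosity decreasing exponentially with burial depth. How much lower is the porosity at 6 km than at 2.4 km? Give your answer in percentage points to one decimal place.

n(2.4) = 0.4·e^(−0.29×2.4) = 0.1994
n(6) = 0.4·e^(−0.29×6) = 0.0702
Δn = 0.1994 − 0.0702 = 0.1292

12.9 percentage points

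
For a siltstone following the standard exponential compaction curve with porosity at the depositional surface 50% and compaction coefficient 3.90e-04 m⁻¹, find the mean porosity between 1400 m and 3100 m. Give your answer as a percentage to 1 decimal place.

Working in km (1 km = 1000 m; β in km⁻¹ = β in m⁻¹ × 1000):
⟨phi⟩ = (1/(Z₂−Z₁)) ∫ phi₀ e^(−βZ) dZ = phi₀·(e^(−β·Z₁) − e^(−β·Z₂)) / (β·(Z₂−Z₁))
e^(−0.39×1.4) = 0.5793; e^(−0.39×3.1) = 0.2985
⟨phi⟩ = 0.5 × (0.5793 − 0.2985) / (0.39 × 1.7) = 0.5 × 0.4235 = 0.2117

21.2%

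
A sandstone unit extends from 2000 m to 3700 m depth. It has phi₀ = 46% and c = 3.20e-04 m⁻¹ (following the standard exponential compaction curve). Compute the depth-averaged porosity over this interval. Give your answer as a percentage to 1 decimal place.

18.7%

Working in km (1 km = 1000 m; c in km⁻¹ = c in m⁻¹ × 1000):
⟨phi⟩ = (1/(d₂−d₁)) ∫ phi₀ e^(−cd) dd = phi₀·(e^(−c·d₁) − e^(−c·d₂)) / (c·(d₂−d₁))
e^(−0.32×2) = 0.5273; e^(−0.32×3.7) = 0.3061
⟨phi⟩ = 0.46 × (0.5273 − 0.3061) / (0.32 × 1.7) = 0.46 × 0.4067 = 0.1871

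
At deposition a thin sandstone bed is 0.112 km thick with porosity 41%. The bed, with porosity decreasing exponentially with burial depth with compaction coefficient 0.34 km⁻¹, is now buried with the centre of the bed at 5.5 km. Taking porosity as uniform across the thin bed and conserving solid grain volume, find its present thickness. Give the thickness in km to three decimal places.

0.071 km

Porosity at 5.5 km: n = 0.41·exp(−0.34×5.5) = 0.0632
Solid-volume conservation: h(1−n) = h₀(1−n₀) ⇒ h = h₀·(1−n₀)/(1−n)
h = 0.112 × (1 − 0.41)/(1 − 0.0632) = 0.112 × 0.6298 = 0.0705 km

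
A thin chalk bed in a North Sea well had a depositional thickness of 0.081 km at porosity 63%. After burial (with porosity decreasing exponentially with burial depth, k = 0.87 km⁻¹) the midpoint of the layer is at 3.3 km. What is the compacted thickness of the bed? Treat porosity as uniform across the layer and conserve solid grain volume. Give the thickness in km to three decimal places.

Porosity at 3.3 km: φ = 0.63·exp(−0.87×3.3) = 0.0357
Solid-volume conservation: h(1−φ) = h₀(1−φ₀) ⇒ h = h₀·(1−φ₀)/(1−φ)
h = 0.081 × (1 − 0.63)/(1 − 0.0357) = 0.081 × 0.3837 = 0.0311 km

0.031 km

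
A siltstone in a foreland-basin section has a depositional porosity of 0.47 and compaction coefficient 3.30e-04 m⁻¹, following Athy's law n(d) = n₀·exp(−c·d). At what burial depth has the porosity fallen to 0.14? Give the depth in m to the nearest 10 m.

3670 m

Working in km (1 km = 1000 m; c in km⁻¹ = c in m⁻¹ × 1000):
Invert Athy's law: d = ln(n₀/n) / c
d = ln(0.47/0.14) / 0.33 = ln(3.357) / 0.33 = 1.2111 / 0.33 = 3.670 km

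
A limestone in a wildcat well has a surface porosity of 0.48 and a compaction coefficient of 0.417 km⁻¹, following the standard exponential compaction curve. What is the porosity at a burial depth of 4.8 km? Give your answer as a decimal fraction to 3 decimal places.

phi = phi₀·exp(−k·d) = 0.48 × exp(−0.417 × 4.8) = 0.48 × exp(−2.002)
  = 0.48 × 0.1351 = 0.0649

0.065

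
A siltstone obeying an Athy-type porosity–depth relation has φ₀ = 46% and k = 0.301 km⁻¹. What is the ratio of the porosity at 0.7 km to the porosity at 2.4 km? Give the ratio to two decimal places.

φ(z₁)/φ(z₂) = e^(−k·z₁)/e^(−k·z₂) = e^{k(z₂−z₁)}
= exp(0.301 × 1.7) = exp(0.5117) = 1.6681

1.67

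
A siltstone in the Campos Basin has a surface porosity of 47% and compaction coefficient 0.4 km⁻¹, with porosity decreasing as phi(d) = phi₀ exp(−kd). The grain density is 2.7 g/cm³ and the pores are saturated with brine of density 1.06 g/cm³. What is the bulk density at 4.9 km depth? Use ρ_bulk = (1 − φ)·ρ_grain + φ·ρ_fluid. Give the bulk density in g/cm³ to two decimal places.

Porosity at depth: phi = 0.47·exp(−0.4×4.9) = 0.47×0.1409 = 0.0662
Bulk density: ρ_b = (1−phi)ρ_g + phi·ρ_f = 0.9338×2.7 + 0.0662×1.06
       = 2.521 + 0.070 = 2.591 g/cm³

2.59 g/cm³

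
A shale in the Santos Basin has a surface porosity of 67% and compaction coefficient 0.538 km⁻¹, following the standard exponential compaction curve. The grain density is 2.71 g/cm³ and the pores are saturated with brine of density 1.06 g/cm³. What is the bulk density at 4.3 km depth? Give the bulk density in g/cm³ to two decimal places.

Porosity at depth: n = 0.67·exp(−0.538×4.3) = 0.67×0.0989 = 0.0663
Bulk density: ρ_b = (1−n)ρ_g + n·ρ_f = 0.9337×2.71 + 0.0663×1.06
       = 2.530 + 0.070 = 2.601 g/cm³

2.60 g/cm³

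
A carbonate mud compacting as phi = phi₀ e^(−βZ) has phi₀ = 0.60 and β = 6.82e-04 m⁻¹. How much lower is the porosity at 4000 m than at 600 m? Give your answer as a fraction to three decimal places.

Working in km (1 km = 1000 m; β in km⁻¹ = β in m⁻¹ × 1000):
phi(0.6) = 0.6·e^(−0.682×0.6) = 0.3985
phi(4) = 0.6·e^(−0.682×4) = 0.0392
Δphi = 0.3985 − 0.0392 = 0.3593

0.359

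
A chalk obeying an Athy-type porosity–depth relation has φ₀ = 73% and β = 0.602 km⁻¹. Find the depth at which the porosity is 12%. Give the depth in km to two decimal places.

Invert Athy's law: d = ln(φ₀/φ) / β
d = ln(0.73/0.12) / 0.602 = ln(6.083) / 0.602 = 1.8056 / 0.602 = 2.999 km

3.00 km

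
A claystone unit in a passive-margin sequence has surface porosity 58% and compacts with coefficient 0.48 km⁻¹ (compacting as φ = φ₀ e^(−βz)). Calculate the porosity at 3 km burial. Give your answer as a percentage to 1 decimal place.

13.7%

φ = φ₀·exp(−β·z) = 0.58 × exp(−0.48 × 3) = 0.58 × exp(−1.44)
  = 0.58 × 0.2369 = 0.1374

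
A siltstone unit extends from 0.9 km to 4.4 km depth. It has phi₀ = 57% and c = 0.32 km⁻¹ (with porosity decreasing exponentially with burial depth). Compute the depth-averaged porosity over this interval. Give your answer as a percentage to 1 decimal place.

25.7%

⟨phi⟩ = (1/(d₂−d₁)) ∫ phi₀ e^(−cd) dd = phi₀·(e^(−c·d₁) − e^(−c·d₂)) / (c·(d₂−d₁))
e^(−0.32×0.9) = 0.7498; e^(−0.32×4.4) = 0.2446
⟨phi⟩ = 0.57 × (0.7498 − 0.2446) / (0.32 × 3.5) = 0.57 × 0.4510 = 0.2571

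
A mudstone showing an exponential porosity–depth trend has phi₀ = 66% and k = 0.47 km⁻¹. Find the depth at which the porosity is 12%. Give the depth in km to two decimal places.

Invert Athy's law: d = ln(phi₀/phi) / k
d = ln(0.66/0.12) / 0.47 = ln(5.5) / 0.47 = 1.7047 / 0.47 = 3.627 km

3.63 km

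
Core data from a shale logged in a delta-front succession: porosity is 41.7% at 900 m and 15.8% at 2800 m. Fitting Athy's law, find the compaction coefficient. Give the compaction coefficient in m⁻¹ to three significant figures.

0.000511 m⁻¹

Working in km (1 km = 1000 m; β in km⁻¹ = β in m⁻¹ × 1000):
Athy: phi(d) = phi₀ e^(−βd) ⇒ phi₁/phi₂ = e^{β(d₂−d₁)} ⇒ β = ln(phi₁/phi₂)/(d₂−d₁)
β = ln(0.417/0.158) / (2.8 − 0.9) = ln(2.639) / 1.9 = 0.9705 / 1.9 = 0.5108 km⁻¹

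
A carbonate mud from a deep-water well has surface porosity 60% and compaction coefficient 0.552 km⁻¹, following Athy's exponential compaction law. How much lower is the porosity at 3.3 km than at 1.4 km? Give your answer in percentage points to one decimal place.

18.0 percentage points

n(1.4) = 0.6·e^(−0.552×1.4) = 0.2770
n(3.3) = 0.6·e^(−0.552×3.3) = 0.0971
Δn = 0.2770 − 0.0971 = 0.1800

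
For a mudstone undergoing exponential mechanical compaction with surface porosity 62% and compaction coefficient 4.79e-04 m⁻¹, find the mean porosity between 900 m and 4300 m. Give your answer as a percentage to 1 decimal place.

19.9%

Working in km (1 km = 1000 m; β in km⁻¹ = β in m⁻¹ × 1000):
⟨phi⟩ = (1/(d₂−d₁)) ∫ phi₀ e^(−βd) dd = phi₀·(e^(−β·d₁) − e^(−β·d₂)) / (β·(d₂−d₁))
e^(−0.479×0.9) = 0.6498; e^(−0.479×4.3) = 0.1275
⟨phi⟩ = 0.62 × (0.6498 − 0.1275) / (0.479 × 3.4) = 0.62 × 0.3207 = 0.1988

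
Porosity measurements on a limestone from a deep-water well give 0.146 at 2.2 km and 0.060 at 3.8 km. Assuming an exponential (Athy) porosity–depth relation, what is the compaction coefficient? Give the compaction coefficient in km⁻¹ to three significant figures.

0.556 km⁻¹

Athy: phi(d) = phi₀ e^(−cd) ⇒ phi₁/phi₂ = e^{c(d₂−d₁)} ⇒ c = ln(phi₁/phi₂)/(d₂−d₁)
c = ln(0.146/0.06) / (3.8 − 2.2) = ln(2.433) / 1.6 = 0.8893 / 1.6 = 0.5558 km⁻¹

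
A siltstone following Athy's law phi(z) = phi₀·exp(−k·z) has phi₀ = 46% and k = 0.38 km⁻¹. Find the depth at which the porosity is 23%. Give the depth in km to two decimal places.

1.82 km

Invert Athy's law: z = ln(phi₀/phi) / k
z = ln(0.46/0.23) / 0.38 = ln(2) / 0.38 = 0.6931 / 0.38 = 1.824 km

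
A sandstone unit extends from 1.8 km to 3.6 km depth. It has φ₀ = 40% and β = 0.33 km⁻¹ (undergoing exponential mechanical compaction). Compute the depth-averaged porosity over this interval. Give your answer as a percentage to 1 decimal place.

16.7%

⟨φ⟩ = (1/(z₂−z₁)) ∫ φ₀ e^(−βz) dz = φ₀·(e^(−β·z₁) − e^(−β·z₂)) / (β·(z₂−z₁))
e^(−0.33×1.8) = 0.5521; e^(−0.33×3.6) = 0.3048
⟨φ⟩ = 0.4 × (0.5521 − 0.3048) / (0.33 × 1.8) = 0.4 × 0.4163 = 0.1665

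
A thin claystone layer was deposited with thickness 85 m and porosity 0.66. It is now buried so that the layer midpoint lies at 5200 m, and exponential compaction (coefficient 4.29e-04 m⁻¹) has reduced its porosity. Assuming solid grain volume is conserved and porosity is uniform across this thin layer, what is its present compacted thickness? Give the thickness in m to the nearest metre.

Working in km (1 km = 1000 m; k in km⁻¹ = k in m⁻¹ × 1000):
Porosity at 5.2 km: phi = 0.66·exp(−0.429×5.2) = 0.0709
Solid-volume conservation: h(1−phi) = h₀(1−phi₀) ⇒ h = h₀·(1−phi₀)/(1−phi)
h = 0.085 × (1 − 0.66)/(1 − 0.0709) = 0.085 × 0.3660 = 0.0311 km

31 m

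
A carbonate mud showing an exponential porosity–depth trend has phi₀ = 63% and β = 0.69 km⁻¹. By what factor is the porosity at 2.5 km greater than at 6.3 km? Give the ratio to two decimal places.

phi(d₁)/phi(d₂) = e^(−β·d₁)/e^(−β·d₂) = e^{β(d₂−d₁)}
= exp(0.69 × 3.8) = exp(2.622) = 13.7632

13.76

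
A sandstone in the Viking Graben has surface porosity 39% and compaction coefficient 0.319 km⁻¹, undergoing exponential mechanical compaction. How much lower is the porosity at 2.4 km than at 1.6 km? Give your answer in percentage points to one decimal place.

5.3 percentage points

phi(1.6) = 0.39·e^(−0.319×1.6) = 0.2341
phi(2.4) = 0.39·e^(−0.319×2.4) = 0.1814
Δphi = 0.2341 − 0.1814 = 0.0527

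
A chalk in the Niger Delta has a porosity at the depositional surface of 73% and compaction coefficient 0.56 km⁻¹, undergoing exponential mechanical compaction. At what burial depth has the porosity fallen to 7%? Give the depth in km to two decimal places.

Invert Athy's law: d = ln(n₀/n) / c
d = ln(0.73/0.07) / 0.56 = ln(10.43) / 0.56 = 2.3445 / 0.56 = 4.187 km

4.19 km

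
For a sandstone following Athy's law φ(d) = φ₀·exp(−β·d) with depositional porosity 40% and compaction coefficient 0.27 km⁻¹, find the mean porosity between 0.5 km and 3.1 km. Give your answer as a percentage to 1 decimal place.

25.1%

⟨φ⟩ = (1/(d₂−d₁)) ∫ φ₀ e^(−βd) dd = φ₀·(e^(−β·d₁) − e^(−β·d₂)) / (β·(d₂−d₁))
e^(−0.27×0.5) = 0.8737; e^(−0.27×3.1) = 0.4330
⟨φ⟩ = 0.4 × (0.8737 − 0.4330) / (0.27 × 2.6) = 0.4 × 0.6278 = 0.2511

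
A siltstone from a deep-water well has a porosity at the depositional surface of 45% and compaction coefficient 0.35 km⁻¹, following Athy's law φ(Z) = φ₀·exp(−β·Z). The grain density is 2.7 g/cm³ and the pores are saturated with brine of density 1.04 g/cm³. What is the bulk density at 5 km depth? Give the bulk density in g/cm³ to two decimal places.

Porosity at depth: φ = 0.45·exp(−0.35×5) = 0.45×0.1738 = 0.0782
Bulk density: ρ_b = (1−φ)ρ_g + φ·ρ_f = 0.9218×2.7 + 0.0782×1.04
       = 2.489 + 0.081 = 2.570 g/cm³

2.57 g/cm³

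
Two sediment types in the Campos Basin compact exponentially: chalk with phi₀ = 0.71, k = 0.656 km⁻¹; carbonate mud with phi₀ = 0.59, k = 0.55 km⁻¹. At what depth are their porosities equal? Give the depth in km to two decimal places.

1.75 km

Set phi₀ₐ e^(−kₐZ) = phi₀ᵦ e^(−kᵦZ) ⇒ ln(phi₀ₐ/phi₀ᵦ) = (kₐ − kᵦ)·Z
Z = ln(0.71/0.59) / (0.656 − 0.55) = 0.1851 / 0.106 = 1.747 km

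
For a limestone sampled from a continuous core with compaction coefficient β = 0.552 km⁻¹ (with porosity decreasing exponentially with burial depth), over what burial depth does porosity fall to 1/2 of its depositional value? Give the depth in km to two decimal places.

φ/φ₀ = 1/2 ⇒ exp(−β·d) = 1/2 ⇒ d = ln(2) / β
d = 0.6931 / 0.552 = 1.256 km

1.26 km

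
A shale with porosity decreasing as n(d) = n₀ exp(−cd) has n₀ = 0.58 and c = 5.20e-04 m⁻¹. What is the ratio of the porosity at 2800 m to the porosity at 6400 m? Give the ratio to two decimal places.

6.50

Working in km (1 km = 1000 m; c in km⁻¹ = c in m⁻¹ × 1000):
n(d₁)/n(d₂) = e^(−c·d₁)/e^(−c·d₂) = e^{c(d₂−d₁)}
= exp(0.52 × 3.6) = exp(1.872) = 6.5013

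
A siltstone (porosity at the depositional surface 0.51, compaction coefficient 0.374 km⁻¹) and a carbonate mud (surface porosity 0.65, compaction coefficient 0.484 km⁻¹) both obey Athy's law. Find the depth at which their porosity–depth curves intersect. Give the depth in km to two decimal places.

2.21 km

Set φ₀ₐ e^(−cₐZ) = φ₀ᵦ e^(−cᵦZ) ⇒ ln(φ₀ₐ/φ₀ᵦ) = (cₐ − cᵦ)·Z
Z = ln(0.51/0.65) / (0.374 − 0.484) = -0.2426 / -0.11 = 2.205 km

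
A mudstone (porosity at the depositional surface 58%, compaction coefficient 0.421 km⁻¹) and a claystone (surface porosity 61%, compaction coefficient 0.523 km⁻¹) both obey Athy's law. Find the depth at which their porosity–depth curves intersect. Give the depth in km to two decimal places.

Set phi₀ₐ e^(−kₐd) = phi₀ᵦ e^(−kᵦd) ⇒ ln(phi₀ₐ/phi₀ᵦ) = (kₐ − kᵦ)·d
d = ln(0.58/0.61) / (0.421 − 0.523) = -0.0504 / -0.102 = 0.494 km

0.49 km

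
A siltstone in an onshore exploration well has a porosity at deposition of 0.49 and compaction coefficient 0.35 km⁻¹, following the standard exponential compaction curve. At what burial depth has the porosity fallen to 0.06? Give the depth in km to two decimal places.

6.00 km

Invert Athy's law: d = ln(φ₀/φ) / c
d = ln(0.49/0.06) / 0.35 = ln(8.167) / 0.35 = 2.1001 / 0.35 = 6.000 km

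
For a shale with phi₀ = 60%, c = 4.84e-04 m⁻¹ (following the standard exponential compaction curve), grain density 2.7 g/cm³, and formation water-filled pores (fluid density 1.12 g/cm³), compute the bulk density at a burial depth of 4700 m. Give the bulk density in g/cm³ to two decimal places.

2.60 g/cm³

Working in km (1 km = 1000 m; c in km⁻¹ = c in m⁻¹ × 1000):
Porosity at depth: phi = 0.6·exp(−0.484×4.7) = 0.6×0.1028 = 0.0617
Bulk density: ρ_b = (1−phi)ρ_g + phi·ρ_f = 0.9383×2.7 + 0.0617×1.12
       = 2.533 + 0.069 = 2.603 g/cm³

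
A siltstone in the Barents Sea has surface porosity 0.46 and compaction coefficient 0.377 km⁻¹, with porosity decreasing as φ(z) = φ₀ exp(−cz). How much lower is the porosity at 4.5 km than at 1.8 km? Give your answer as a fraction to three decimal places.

0.149

φ(1.8) = 0.46·e^(−0.377×1.8) = 0.2334
φ(4.5) = 0.46·e^(−0.377×4.5) = 0.0843
Δφ = 0.2334 − 0.0843 = 0.1490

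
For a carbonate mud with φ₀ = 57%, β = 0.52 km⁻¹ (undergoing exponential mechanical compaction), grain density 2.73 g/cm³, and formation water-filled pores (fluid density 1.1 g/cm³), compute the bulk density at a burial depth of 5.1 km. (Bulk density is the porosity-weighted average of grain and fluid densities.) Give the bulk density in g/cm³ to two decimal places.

2.66 g/cm³

Porosity at depth: φ = 0.57·exp(−0.52×5.1) = 0.57×0.0705 = 0.0402
Bulk density: ρ_b = (1−φ)ρ_g + φ·ρ_f = 0.9598×2.73 + 0.0402×1.1
       = 2.620 + 0.044 = 2.664 g/cm³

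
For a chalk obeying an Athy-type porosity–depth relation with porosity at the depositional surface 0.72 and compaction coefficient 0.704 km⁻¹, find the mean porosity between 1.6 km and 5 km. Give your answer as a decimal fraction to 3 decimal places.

⟨φ⟩ = (1/(z₂−z₁)) ∫ φ₀ e^(−βz) dz = φ₀·(e^(−β·z₁) − e^(−β·z₂)) / (β·(z₂−z₁))
e^(−0.704×1.6) = 0.3242; e^(−0.704×5) = 0.0296
⟨φ⟩ = 0.72 × (0.3242 − 0.0296) / (0.704 × 3.4) = 0.72 × 0.1231 = 0.0886

0.089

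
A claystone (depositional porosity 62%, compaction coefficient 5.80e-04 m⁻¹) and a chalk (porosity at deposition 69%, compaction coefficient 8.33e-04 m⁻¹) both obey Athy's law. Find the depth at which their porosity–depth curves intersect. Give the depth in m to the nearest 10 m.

Working in km (1 km = 1000 m; β in km⁻¹ = β in m⁻¹ × 1000):
Set phi₀ₐ e^(−βₐz) = phi₀ᵦ e^(−βᵦz) ⇒ ln(phi₀ₐ/phi₀ᵦ) = (βₐ − βᵦ)·z
z = ln(0.62/0.69) / (0.58 − 0.833) = -0.1070 / -0.253 = 0.423 km

420 m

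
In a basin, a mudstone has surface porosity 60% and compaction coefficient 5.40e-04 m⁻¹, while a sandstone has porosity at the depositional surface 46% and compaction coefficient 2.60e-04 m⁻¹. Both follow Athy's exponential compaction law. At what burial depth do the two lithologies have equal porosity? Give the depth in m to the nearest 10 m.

Working in km (1 km = 1000 m; k in km⁻¹ = k in m⁻¹ × 1000):
Set φ₀ₐ e^(−kₐd) = φ₀ᵦ e^(−kᵦd) ⇒ ln(φ₀ₐ/φ₀ᵦ) = (kₐ − kᵦ)·d
d = ln(0.6/0.46) / (0.54 − 0.26) = 0.2657 / 0.28 = 0.949 km

950 m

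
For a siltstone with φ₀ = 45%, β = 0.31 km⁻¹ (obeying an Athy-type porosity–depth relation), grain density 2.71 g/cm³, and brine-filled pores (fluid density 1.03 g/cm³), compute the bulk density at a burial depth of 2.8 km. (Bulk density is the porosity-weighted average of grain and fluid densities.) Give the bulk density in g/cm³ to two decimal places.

Porosity at depth: φ = 0.45·exp(−0.31×2.8) = 0.45×0.4198 = 0.1889
Bulk density: ρ_b = (1−φ)ρ_g + φ·ρ_f = 0.8111×2.71 + 0.1889×1.03
       = 2.198 + 0.195 = 2.393 g/cm³

2.39 g/cm³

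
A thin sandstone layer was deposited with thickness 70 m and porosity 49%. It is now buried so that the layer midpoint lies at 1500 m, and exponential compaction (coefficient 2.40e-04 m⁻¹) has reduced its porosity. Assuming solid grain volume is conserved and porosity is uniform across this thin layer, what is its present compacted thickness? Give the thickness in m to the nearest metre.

Working in km (1 km = 1000 m; k in km⁻¹ = k in m⁻¹ × 1000):
Porosity at 1.5 km: φ = 0.49·exp(−0.24×1.5) = 0.3419
Solid-volume conservation: h(1−φ) = h₀(1−φ₀) ⇒ h = h₀·(1−φ₀)/(1−φ)
h = 0.07 × (1 − 0.49)/(1 − 0.3419) = 0.07 × 0.7749 = 0.0542 km

54 m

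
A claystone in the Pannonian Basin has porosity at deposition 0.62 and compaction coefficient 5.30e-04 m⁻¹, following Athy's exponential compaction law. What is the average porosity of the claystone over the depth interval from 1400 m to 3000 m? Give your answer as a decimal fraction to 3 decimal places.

0.199

Working in km (1 km = 1000 m; k in km⁻¹ = k in m⁻¹ × 1000):
⟨φ⟩ = (1/(d₂−d₁)) ∫ φ₀ e^(−kd) dd = φ₀·(e^(−k·d₁) − e^(−k·d₂)) / (k·(d₂−d₁))
e^(−0.53×1.4) = 0.4762; e^(−0.53×3) = 0.2039
⟨φ⟩ = 0.62 × (0.4762 − 0.2039) / (0.53 × 1.6) = 0.62 × 0.3210 = 0.1990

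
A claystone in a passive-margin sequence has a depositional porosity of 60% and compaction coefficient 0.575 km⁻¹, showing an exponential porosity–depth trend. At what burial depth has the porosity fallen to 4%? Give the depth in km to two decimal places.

Invert Athy's law: Z = ln(n₀/n) / c
Z = ln(0.6/0.04) / 0.575 = ln(15) / 0.575 = 2.7081 / 0.575 = 4.710 km

4.71 km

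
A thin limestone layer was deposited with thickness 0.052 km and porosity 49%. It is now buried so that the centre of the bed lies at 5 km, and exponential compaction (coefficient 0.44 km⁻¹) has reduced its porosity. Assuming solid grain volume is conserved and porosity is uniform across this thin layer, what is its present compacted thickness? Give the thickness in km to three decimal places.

0.028 km

Porosity at 5 km: φ = 0.49·exp(−0.44×5) = 0.0543
Solid-volume conservation: h(1−φ) = h₀(1−φ₀) ⇒ h = h₀·(1−φ₀)/(1−φ)
h = 0.052 × (1 − 0.49)/(1 − 0.0543) = 0.052 × 0.5393 = 0.0280 km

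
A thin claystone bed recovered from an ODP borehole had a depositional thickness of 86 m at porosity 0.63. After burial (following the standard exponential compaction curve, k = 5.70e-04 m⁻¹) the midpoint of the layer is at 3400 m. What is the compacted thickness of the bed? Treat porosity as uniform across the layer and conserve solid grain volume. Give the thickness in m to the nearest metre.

35 m

Working in km (1 km = 1000 m; k in km⁻¹ = k in m⁻¹ × 1000):
Porosity at 3.4 km: phi = 0.63·exp(−0.57×3.4) = 0.0907
Solid-volume conservation: h(1−phi) = h₀(1−phi₀) ⇒ h = h₀·(1−phi₀)/(1−phi)
h = 0.086 × (1 − 0.63)/(1 − 0.0907) = 0.086 × 0.4069 = 0.0350 km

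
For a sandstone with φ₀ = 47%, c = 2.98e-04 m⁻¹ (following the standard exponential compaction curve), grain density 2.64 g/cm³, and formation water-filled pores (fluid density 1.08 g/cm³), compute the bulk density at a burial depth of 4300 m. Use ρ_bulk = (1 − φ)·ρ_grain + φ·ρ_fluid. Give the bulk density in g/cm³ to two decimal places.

Working in km (1 km = 1000 m; c in km⁻¹ = c in m⁻¹ × 1000):
Porosity at depth: φ = 0.47·exp(−0.298×4.3) = 0.47×0.2776 = 0.1305
Bulk density: ρ_b = (1−φ)ρ_g + φ·ρ_f = 0.8695×2.64 + 0.1305×1.08
       = 2.295 + 0.141 = 2.436 g/cm³

2.44 g/cm³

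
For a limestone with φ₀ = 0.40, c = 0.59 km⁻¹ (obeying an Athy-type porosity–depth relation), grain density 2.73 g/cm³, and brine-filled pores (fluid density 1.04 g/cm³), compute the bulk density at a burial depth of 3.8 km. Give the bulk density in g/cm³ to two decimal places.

Porosity at depth: φ = 0.4·exp(−0.59×3.8) = 0.4×0.1062 = 0.0425
Bulk density: ρ_b = (1−φ)ρ_g + φ·ρ_f = 0.9575×2.73 + 0.0425×1.04
       = 2.614 + 0.044 = 2.658 g/cm³

2.66 g/cm³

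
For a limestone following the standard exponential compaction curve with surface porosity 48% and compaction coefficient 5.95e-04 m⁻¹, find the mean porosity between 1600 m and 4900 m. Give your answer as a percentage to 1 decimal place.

8.1%

Working in km (1 km = 1000 m; k in km⁻¹ = k in m⁻¹ × 1000):
⟨phi⟩ = (1/(Z₂−Z₁)) ∫ phi₀ e^(−kZ) dZ = phi₀·(e^(−k·Z₁) − e^(−k·Z₂)) / (k·(Z₂−Z₁))
e^(−0.595×1.6) = 0.3860; e^(−0.595×4.9) = 0.0542
⟨phi⟩ = 0.48 × (0.3860 − 0.0542) / (0.595 × 3.3) = 0.48 × 0.1690 = 0.0811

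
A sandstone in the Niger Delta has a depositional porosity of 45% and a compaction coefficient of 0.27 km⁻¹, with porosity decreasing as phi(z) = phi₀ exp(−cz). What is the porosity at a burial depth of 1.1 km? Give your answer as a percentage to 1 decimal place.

33.4%

phi = phi₀·exp(−c·z) = 0.45 × exp(−0.27 × 1.1) = 0.45 × exp(−0.297)
  = 0.45 × 0.7430 = 0.3344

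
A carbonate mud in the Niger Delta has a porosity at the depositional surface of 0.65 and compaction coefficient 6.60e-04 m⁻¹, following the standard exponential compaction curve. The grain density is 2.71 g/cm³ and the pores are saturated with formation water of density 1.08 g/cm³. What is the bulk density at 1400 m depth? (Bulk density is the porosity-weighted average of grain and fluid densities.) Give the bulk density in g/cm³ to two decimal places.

2.29 g/cm³

Working in km (1 km = 1000 m; c in km⁻¹ = c in m⁻¹ × 1000):
Porosity at depth: phi = 0.65·exp(−0.66×1.4) = 0.65×0.3969 = 0.2580
Bulk density: ρ_b = (1−phi)ρ_g + phi·ρ_f = 0.7420×2.71 + 0.2580×1.08
       = 2.011 + 0.279 = 2.289 g/cm³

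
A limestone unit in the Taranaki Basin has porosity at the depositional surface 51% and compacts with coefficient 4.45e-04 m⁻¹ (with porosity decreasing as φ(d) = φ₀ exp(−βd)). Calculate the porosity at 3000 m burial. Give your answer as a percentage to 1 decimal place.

13.4%

Working in km (1 km = 1000 m; β in km⁻¹ = β in m⁻¹ × 1000):
φ = φ₀·exp(−β·d) = 0.51 × exp(−0.445 × 3) = 0.51 × exp(−1.335)
  = 0.51 × 0.2632 = 0.1342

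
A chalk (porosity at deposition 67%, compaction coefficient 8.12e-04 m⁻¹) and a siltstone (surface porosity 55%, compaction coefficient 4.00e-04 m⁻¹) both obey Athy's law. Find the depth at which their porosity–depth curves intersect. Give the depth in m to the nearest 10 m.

480 m

Working in km (1 km = 1000 m; c in km⁻¹ = c in m⁻¹ × 1000):
Set phi₀ₐ e^(−cₐz) = phi₀ᵦ e^(−cᵦz) ⇒ ln(phi₀ₐ/phi₀ᵦ) = (cₐ − cᵦ)·z
z = ln(0.67/0.55) / (0.812 − 0.4) = 0.1974 / 0.412 = 0.479 km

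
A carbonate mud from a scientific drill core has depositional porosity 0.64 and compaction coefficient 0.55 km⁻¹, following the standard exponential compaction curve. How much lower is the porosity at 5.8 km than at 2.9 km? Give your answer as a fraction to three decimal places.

0.104

phi(2.9) = 0.64·e^(−0.55×2.9) = 0.1299
phi(5.8) = 0.64·e^(−0.55×5.8) = 0.0263
Δphi = 0.1299 − 0.0263 = 0.1035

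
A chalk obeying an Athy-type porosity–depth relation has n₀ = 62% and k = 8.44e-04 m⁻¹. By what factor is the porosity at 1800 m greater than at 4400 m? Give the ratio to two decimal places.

Working in km (1 km = 1000 m; k in km⁻¹ = k in m⁻¹ × 1000):
n(d₁)/n(d₂) = e^(−k·d₁)/e^(−k·d₂) = e^{k(d₂−d₁)}
= exp(0.844 × 2.6) = exp(2.194) = 8.9746

8.97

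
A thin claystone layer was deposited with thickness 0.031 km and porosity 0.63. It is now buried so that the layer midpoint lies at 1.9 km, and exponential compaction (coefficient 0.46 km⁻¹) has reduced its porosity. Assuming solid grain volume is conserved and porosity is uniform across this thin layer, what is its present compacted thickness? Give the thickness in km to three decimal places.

Porosity at 1.9 km: φ = 0.63·exp(−0.46×1.9) = 0.2629
Solid-volume conservation: h(1−φ) = h₀(1−φ₀) ⇒ h = h₀·(1−φ₀)/(1−φ)
h = 0.031 × (1 − 0.63)/(1 − 0.2629) = 0.031 × 0.5020 = 0.0156 km

0.016 km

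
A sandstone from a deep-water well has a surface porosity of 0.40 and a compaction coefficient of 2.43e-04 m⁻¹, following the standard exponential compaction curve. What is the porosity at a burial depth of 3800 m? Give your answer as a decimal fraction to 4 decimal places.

Working in km (1 km = 1000 m; β in km⁻¹ = β in m⁻¹ × 1000):
φ = φ₀·exp(−β·Z) = 0.4 × exp(−0.243 × 3.8) = 0.4 × exp(−0.9234)
  = 0.4 × 0.3972 = 0.1589

0.1589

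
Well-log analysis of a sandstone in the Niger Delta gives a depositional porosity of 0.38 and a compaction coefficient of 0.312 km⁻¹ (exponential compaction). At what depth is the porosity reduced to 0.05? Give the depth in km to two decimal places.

Invert Athy's law: Z = ln(phi₀/phi) / c
Z = ln(0.38/0.05) / 0.312 = ln(7.6) / 0.312 = 2.0281 / 0.312 = 6.500 km

6.50 km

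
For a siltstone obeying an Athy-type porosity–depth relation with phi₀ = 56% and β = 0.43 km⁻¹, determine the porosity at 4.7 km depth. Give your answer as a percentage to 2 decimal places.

phi = phi₀·exp(−β·z) = 0.56 × exp(−0.43 × 4.7) = 0.56 × exp(−2.021)
  = 0.56 × 0.1325 = 0.0742

7.42%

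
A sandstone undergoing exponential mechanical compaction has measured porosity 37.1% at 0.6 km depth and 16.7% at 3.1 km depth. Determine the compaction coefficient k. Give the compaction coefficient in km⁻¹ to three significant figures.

0.319 km⁻¹

Athy: φ(z) = φ₀ e^(−kz) ⇒ φ₁/φ₂ = e^{k(z₂−z₁)} ⇒ k = ln(φ₁/φ₂)/(z₂−z₁)
k = ln(0.371/0.167) / (3.1 − 0.6) = ln(2.222) / 2.5 = 0.7982 / 2.5 = 0.3193 km⁻¹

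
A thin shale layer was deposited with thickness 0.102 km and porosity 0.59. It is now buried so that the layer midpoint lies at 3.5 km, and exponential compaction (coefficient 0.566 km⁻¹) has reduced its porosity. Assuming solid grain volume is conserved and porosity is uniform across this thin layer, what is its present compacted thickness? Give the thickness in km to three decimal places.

Porosity at 3.5 km: φ = 0.59·exp(−0.566×3.5) = 0.0814
Solid-volume conservation: h(1−φ) = h₀(1−φ₀) ⇒ h = h₀·(1−φ₀)/(1−φ)
h = 0.102 × (1 − 0.59)/(1 − 0.0814) = 0.102 × 0.4463 = 0.0455 km

0.046 km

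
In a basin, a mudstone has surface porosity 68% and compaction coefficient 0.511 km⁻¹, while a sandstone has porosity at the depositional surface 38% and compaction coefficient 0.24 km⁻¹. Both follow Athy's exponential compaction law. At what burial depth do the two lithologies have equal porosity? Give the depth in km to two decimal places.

2.15 km

Set φ₀ₐ e^(−kₐd) = φ₀ᵦ e^(−kᵦd) ⇒ ln(φ₀ₐ/φ₀ᵦ) = (kₐ − kᵦ)·d
d = ln(0.68/0.38) / (0.511 − 0.24) = 0.5819 / 0.271 = 2.147 km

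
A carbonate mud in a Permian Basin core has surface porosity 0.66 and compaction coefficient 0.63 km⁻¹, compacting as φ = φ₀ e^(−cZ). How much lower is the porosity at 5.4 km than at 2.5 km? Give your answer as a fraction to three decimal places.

φ(2.5) = 0.66·e^(−0.63×2.5) = 0.1366
φ(5.4) = 0.66·e^(−0.63×5.4) = 0.0220
Δφ = 0.1366 − 0.0220 = 0.1146

0.115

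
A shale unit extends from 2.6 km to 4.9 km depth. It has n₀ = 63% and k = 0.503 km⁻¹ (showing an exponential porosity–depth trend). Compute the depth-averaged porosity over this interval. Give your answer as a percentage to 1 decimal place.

10.1%

⟨n⟩ = (1/(d₂−d₁)) ∫ n₀ e^(−kd) dd = n₀·(e^(−k·d₁) − e^(−k·d₂)) / (k·(d₂−d₁))
e^(−0.503×2.6) = 0.2704; e^(−0.503×4.9) = 0.0850
⟨n⟩ = 0.63 × (0.2704 − 0.0850) / (0.503 × 2.3) = 0.63 × 0.1602 = 0.1010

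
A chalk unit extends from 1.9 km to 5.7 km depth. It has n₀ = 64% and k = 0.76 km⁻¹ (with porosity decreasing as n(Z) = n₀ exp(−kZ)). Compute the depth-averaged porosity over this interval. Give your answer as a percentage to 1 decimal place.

⟨n⟩ = (1/(Z₂−Z₁)) ∫ n₀ e^(−kZ) dZ = n₀·(e^(−k·Z₁) − e^(−k·Z₂)) / (k·(Z₂−Z₁))
e^(−0.76×1.9) = 0.2360; e^(−0.76×5.7) = 0.0131
⟨n⟩ = 0.64 × (0.2360 − 0.0131) / (0.76 × 3.8) = 0.64 × 0.0772 = 0.0494

4.9%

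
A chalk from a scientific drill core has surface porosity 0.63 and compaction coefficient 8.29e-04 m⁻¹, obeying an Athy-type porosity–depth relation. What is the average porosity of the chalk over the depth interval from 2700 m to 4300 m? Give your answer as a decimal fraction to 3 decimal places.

Working in km (1 km = 1000 m; c in km⁻¹ = c in m⁻¹ × 1000):
⟨φ⟩ = (1/(z₂−z₁)) ∫ φ₀ e^(−cz) dz = φ₀·(e^(−c·z₁) − e^(−c·z₂)) / (c·(z₂−z₁))
e^(−0.829×2.7) = 0.1066; e^(−0.829×4.3) = 0.0283
⟨φ⟩ = 0.63 × (0.1066 − 0.0283) / (0.829 × 1.6) = 0.63 × 0.0591 = 0.0372

0.037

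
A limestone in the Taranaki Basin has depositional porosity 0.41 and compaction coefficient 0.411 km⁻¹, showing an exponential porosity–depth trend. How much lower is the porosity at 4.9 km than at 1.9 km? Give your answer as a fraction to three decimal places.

0.133

φ(1.9) = 0.41·e^(−0.411×1.9) = 0.1878
φ(4.9) = 0.41·e^(−0.411×4.9) = 0.0547
Δφ = 0.1878 − 0.0547 = 0.1331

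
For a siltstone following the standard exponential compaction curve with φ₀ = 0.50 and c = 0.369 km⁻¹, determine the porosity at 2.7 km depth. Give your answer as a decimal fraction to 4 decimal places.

0.1846

φ = φ₀·exp(−c·d) = 0.5 × exp(−0.369 × 2.7) = 0.5 × exp(−0.9963)
  = 0.5 × 0.3692 = 0.1846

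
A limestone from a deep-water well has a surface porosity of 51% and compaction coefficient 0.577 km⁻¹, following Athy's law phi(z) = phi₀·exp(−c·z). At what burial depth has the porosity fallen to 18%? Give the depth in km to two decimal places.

1.80 km

Invert Athy's law: z = ln(phi₀/phi) / c
z = ln(0.51/0.18) / 0.577 = ln(2.833) / 0.577 = 1.0415 / 0.577 = 1.805 km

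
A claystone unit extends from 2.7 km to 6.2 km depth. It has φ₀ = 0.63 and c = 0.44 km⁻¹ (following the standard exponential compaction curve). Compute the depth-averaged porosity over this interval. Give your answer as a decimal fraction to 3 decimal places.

0.098

⟨φ⟩ = (1/(z₂−z₁)) ∫ φ₀ e^(−cz) dz = φ₀·(e^(−c·z₁) − e^(−c·z₂)) / (c·(z₂−z₁))
e^(−0.44×2.7) = 0.3048; e^(−0.44×6.2) = 0.0653
⟨φ⟩ = 0.63 × (0.3048 − 0.0653) / (0.44 × 3.5) = 0.63 × 0.1555 = 0.0980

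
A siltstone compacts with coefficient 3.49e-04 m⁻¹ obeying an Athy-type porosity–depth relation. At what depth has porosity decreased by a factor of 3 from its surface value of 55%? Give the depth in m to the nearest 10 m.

3150 m

Working in km (1 km = 1000 m; k in km⁻¹ = k in m⁻¹ × 1000):
phi/phi₀ = 1/3 ⇒ exp(−k·d) = 1/3 ⇒ d = ln(3) / k
d = 1.0986 / 0.349 = 3.148 km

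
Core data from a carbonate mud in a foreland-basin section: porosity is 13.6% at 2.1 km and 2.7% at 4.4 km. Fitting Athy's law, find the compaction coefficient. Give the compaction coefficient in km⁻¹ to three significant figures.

Athy: n(z) = n₀ e^(−βz) ⇒ n₁/n₂ = e^{β(z₂−z₁)} ⇒ β = ln(n₁/n₂)/(z₂−z₁)
β = ln(0.136/0.027) / (4.4 − 2.1) = ln(5.037) / 2.3 = 1.6168 / 2.3 = 0.703 km⁻¹

0.703 km⁻¹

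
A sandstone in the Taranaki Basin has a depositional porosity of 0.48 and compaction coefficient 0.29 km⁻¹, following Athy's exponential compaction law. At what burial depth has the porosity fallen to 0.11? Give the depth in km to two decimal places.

5.08 km

Invert Athy's law: d = ln(phi₀/phi) / β
d = ln(0.48/0.11) / 0.29 = ln(4.364) / 0.29 = 1.4733 / 0.29 = 5.080 km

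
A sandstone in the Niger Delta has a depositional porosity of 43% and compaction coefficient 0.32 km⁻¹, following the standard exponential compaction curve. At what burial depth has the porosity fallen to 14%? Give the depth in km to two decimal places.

3.51 km

Invert Athy's law: z = ln(phi₀/phi) / β
z = ln(0.43/0.14) / 0.32 = ln(3.071) / 0.32 = 1.1221 / 0.32 = 3.507 km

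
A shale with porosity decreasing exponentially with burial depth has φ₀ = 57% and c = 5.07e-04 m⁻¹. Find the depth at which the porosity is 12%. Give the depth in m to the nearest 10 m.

3070 m

Working in km (1 km = 1000 m; c in km⁻¹ = c in m⁻¹ × 1000):
Invert Athy's law: Z = ln(φ₀/φ) / c
Z = ln(0.57/0.12) / 0.507 = ln(4.75) / 0.507 = 1.5581 / 0.507 = 3.073 km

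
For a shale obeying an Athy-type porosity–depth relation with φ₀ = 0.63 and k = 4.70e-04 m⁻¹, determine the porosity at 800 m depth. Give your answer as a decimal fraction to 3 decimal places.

Working in km (1 km = 1000 m; k in km⁻¹ = k in m⁻¹ × 1000):
φ = φ₀·exp(−k·z) = 0.63 × exp(−0.47 × 0.8) = 0.63 × exp(−0.376)
  = 0.63 × 0.6866 = 0.4326

0.433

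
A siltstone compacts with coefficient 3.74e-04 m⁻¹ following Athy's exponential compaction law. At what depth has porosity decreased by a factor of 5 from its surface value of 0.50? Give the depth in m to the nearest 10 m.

4300 m

Working in km (1 km = 1000 m; c in km⁻¹ = c in m⁻¹ × 1000):
n/n₀ = 1/5 ⇒ exp(−c·z) = 1/5 ⇒ z = ln(5) / c
z = 1.6094 / 0.374 = 4.303 km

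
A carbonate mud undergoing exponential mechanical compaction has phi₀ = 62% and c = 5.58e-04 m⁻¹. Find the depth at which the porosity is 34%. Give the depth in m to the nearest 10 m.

1080 m

Working in km (1 km = 1000 m; c in km⁻¹ = c in m⁻¹ × 1000):
Invert Athy's law: d = ln(phi₀/phi) / c
d = ln(0.62/0.34) / 0.558 = ln(1.824) / 0.558 = 0.6008 / 0.558 = 1.077 km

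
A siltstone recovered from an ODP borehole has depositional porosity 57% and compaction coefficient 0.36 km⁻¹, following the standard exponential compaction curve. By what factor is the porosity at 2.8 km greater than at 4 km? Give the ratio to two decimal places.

n(d₁)/n(d₂) = e^(−c·d₁)/e^(−c·d₂) = e^{c(d₂−d₁)}
= exp(0.36 × 1.2) = exp(0.432) = 1.5403

1.54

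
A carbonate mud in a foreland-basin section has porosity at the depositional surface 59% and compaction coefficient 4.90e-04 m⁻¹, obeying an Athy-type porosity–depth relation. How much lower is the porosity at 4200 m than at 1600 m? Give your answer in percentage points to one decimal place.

Working in km (1 km = 1000 m; β in km⁻¹ = β in m⁻¹ × 1000):
φ(1.6) = 0.59·e^(−0.49×1.6) = 0.2694
φ(4.2) = 0.59·e^(−0.49×4.2) = 0.0753
Δφ = 0.2694 − 0.0753 = 0.1940

19.4 percentage points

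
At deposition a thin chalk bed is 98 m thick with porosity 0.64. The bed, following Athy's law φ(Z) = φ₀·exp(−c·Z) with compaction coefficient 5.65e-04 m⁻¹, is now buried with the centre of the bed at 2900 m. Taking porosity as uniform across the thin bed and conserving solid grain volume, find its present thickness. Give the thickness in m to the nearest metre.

40 m

Working in km (1 km = 1000 m; c in km⁻¹ = c in m⁻¹ × 1000):
Porosity at 2.9 km: φ = 0.64·exp(−0.565×2.9) = 0.1243
Solid-volume conservation: h(1−φ) = h₀(1−φ₀) ⇒ h = h₀·(1−φ₀)/(1−φ)
h = 0.098 × (1 − 0.64)/(1 − 0.1243) = 0.098 × 0.4111 = 0.0403 km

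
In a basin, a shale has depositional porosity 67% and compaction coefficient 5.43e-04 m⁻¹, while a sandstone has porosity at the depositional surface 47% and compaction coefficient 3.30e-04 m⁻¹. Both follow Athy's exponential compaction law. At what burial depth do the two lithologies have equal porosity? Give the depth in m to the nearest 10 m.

Working in km (1 km = 1000 m; β in km⁻¹ = β in m⁻¹ × 1000):
Set phi₀ₐ e^(−βₐz) = phi₀ᵦ e^(−βᵦz) ⇒ ln(phi₀ₐ/phi₀ᵦ) = (βₐ − βᵦ)·z
z = ln(0.67/0.47) / (0.543 − 0.33) = 0.3545 / 0.213 = 1.665 km

1660 m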